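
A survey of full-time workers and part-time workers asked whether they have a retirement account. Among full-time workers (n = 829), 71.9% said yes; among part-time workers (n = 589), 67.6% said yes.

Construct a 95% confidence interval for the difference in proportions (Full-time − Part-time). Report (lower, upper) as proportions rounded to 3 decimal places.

Each SE is √(p̂(1−p̂)/n): √(0.7190·0.2810/829) = 0.01561 and √(0.6760·0.3240/589) = 0.01928.
SE(p̂₁ − p̂₂) = √(SE₁² + SE₂²) = √(0.0002436721 + 0.0003717184) = 0.02481, since the two samples are independent.
At 95% confidence z* = 1.960; margin = 1.960 × 0.02481 = 0.04863.
The difference is 0.7190 − 0.6760 = 0.0430, so the interval is 0.0430 ± 0.04863 = (-0.006, 0.092).

(-0.006, 0.092)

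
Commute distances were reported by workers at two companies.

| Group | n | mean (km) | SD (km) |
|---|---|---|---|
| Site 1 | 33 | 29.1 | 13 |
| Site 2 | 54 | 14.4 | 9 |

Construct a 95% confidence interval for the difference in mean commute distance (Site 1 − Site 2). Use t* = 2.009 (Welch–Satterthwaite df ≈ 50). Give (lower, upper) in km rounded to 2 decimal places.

(9.53, 19.87)

Per-group SEs: s₁/√n₁ = 13/√33 = 2.2630, s₂/√n₂ = 9/√54 = 1.2247.
Unpooled SE of the difference: √(5.121169 + 1.49989009) = 2.5731.
Margin of error = t* · SE = 2.009 × 2.5731 = 5.1694.
x̄₁ − x̄₂ = 29.1 − 14.4 = 14.7000.
CI: 14.7000 ± 5.1694 = (9.53, 19.87).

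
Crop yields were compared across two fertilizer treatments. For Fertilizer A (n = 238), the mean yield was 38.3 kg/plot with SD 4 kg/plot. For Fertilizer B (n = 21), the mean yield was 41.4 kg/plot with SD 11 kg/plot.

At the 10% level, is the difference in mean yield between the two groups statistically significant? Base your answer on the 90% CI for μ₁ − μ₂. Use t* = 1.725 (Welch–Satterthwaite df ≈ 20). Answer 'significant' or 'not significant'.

not significant

Per-group SEs: s₁/√n₁ = 4/√238 = 0.2593, s₂/√n₂ = 11/√21 = 2.4004.
Unpooled SE of the difference: √(0.06723649 + 5.76192016) = 2.4144.
Margin of error = t* · SE = 1.725 × 2.4144 = 4.1648.
x̄₁ − x̄₂ = 38.3 − 41.4 = -3.1000.
CI: -3.1000 ± 4.1648 = (-7.2648, 1.0648).
The interval (-7.2648, 1.0648) contains 0, so the difference is not significant.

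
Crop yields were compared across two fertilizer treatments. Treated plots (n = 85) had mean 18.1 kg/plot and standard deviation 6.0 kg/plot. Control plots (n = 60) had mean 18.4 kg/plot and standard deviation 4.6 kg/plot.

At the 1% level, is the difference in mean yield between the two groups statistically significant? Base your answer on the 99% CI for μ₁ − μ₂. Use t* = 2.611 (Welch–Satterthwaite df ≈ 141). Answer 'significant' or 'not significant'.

Per-group SEs: s₁/√n₁ = 6.0/√85 = 0.6508, s₂/√n₂ = 4.6/√60 = 0.5939.
Unpooled SE of the difference: √(0.42354064 + 0.35271721) = 0.8811.
Margin of error = t* · SE = 2.611 × 0.8811 = 2.3006.
x̄₁ − x̄₂ = 18.1 − 18.4 = -0.3000.
CI: -0.3000 ± 2.3006 = (-2.6006, 2.0006).
The interval (-2.6006, 2.0006) contains 0, so the difference is not significant.

not significant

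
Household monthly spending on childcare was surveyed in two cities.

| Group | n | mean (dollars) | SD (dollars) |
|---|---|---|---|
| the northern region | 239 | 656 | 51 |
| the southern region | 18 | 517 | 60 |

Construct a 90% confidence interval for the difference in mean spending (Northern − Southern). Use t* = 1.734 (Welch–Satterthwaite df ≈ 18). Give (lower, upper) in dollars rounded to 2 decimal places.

(113.82, 164.18)

Per-group SEs: s₁/√n₁ = 51/√239 = 3.2989, s₂/√n₂ = 60/√18 = 14.1421.
Unpooled SE of the difference: √(10.88274121 + 199.99899241) = 14.5218.
Margin of error = t* · SE = 1.734 × 14.5218 = 25.1808.
x̄₁ − x̄₂ = 656 − 517 = 139.0000.
CI: 139.0000 ± 25.1808 = (113.82, 164.18).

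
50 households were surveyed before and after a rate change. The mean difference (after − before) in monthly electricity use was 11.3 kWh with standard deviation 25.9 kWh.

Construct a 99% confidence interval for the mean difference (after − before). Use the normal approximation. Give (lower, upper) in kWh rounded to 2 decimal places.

This is a matched-pairs design, so SE = s_d/√n = 25.9/√50 = 3.6628.
Margin = 2.576 × 3.6628 = 9.4354; the interval is 11.3 ± 9.4354 = (1.86, 20.74).

(1.86, 20.74)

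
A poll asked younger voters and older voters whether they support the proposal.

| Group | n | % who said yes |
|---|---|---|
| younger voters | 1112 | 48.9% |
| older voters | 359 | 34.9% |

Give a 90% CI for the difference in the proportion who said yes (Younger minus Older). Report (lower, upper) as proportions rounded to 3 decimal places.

(0.092, 0.188)

SE₁ = √(p̂₁(1−p̂₁)/n₁) = √(0.4890·0.5110/1112) = 0.01499; SE₂ = √(0.3490·0.6510/359) = 0.02516.
Independent samples: SE of the difference = √(SE₁² + SE₂²) = √(0.0002247001 + 0.0006330256) = 0.02929.
z* for 90% confidence is 1.645, so the margin of error is 1.645 × 0.02929 = 0.04818.
Point estimate p̂₁ − p̂₂ = 0.4890 − 0.3490 = 0.1400.
0.1400 ± 0.04818 → (0.092, 0.188).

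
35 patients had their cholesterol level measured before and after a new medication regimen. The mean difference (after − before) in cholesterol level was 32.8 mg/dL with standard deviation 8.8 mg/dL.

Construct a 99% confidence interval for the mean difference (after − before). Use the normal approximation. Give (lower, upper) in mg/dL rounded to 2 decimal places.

(28.97, 36.63)

Paired design: SE = s_d/√n = 8.8/√35 = 1.4875.
z* = 2.576; margin of error = 2.576 × 1.4875 = 3.8318.
32.8 ± 3.8318 → (28.97, 36.63).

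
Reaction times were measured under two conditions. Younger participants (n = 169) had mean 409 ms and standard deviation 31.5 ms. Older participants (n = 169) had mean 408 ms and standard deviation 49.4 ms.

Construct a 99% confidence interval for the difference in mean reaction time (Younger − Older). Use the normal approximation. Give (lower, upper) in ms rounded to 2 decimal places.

(-10.61, 12.61)

Per-group SEs: s₁/√n₁ = 31.5/√169 = 2.4231, s₂/√n₂ = 49.4/√169 = 3.8000.
Unpooled SE of the difference: √(5.87141361 + 14.44) = 4.5068.
Margin of error = z* · SE = 2.576 × 4.5068 = 11.6095.
x̄₁ − x̄₂ = 409 − 408 = 1.0000.
CI: 1.0000 ± 11.6095 = (-10.61, 12.61).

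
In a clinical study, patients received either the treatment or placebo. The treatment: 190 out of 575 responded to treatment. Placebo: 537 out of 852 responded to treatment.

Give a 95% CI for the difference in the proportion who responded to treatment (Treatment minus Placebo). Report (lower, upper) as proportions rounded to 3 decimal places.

p̂₁ = 190/575 = 0.3304 and p̂₂ = 537/852 = 0.6303.
SE₁ = √(p̂₁(1−p̂₁)/n₁) = √(0.3304·0.6696/575) = 0.01962; SE₂ = √(0.6303·0.3697/852) = 0.01654.
Independent samples: SE of the difference = √(SE₁² + SE₂²) = √(0.0003849444 + 0.0002735716) = 0.02566.
z* for 95% confidence is 1.960, so the margin of error is 1.960 × 0.02566 = 0.05029.
Point estimate p̂₁ − p̂₂ = 0.3304 − 0.6303 = -0.2999.
-0.2999 ± 0.05029 → (-0.350, -0.250).

(-0.350, -0.250)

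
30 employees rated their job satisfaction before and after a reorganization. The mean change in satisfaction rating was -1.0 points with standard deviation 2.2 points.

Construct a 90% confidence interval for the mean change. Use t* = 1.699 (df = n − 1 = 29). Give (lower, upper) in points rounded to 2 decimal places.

Paired design: SE = s_d/√n = 2.2/√30 = 0.4017.
t* = 1.699; margin of error = 1.699 × 0.4017 = 0.6825.
-1.0 ± 0.6825 → (-1.68, -0.32).

(-1.68, -0.32)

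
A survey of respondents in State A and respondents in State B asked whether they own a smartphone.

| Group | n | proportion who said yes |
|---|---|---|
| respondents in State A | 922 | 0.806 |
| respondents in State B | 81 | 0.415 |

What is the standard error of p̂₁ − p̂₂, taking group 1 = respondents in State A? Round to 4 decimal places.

0.0563

The two standard errors are √(0.8060×0.1940/922) = 0.01302 and √(0.4150×0.5850/81) = 0.05475.
Because the samples are independent, SE_diff = √(0.01302² + 0.05475²) = 0.05628.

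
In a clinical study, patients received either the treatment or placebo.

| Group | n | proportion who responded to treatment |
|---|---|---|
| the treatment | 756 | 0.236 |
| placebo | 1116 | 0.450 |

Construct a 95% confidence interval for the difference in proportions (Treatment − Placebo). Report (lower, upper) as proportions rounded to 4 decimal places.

Each SE is √(p̂(1−p̂)/n): √(0.2360·0.7640/756) = 0.01544 and √(0.4500·0.5500/1116) = 0.01489.
SE(p̂₁ − p̂₂) = √(SE₁² + SE₂²) = √(0.0002383936 + 0.0002217121) = 0.02145, since the two samples are independent.
At 95% confidence z* = 1.960; margin = 1.960 × 0.02145 = 0.04204.
The difference is 0.2360 − 0.4500 = -0.2140, so the interval is -0.2140 ± 0.04204 = (-0.2560, -0.1720).

(-0.2560, -0.1720)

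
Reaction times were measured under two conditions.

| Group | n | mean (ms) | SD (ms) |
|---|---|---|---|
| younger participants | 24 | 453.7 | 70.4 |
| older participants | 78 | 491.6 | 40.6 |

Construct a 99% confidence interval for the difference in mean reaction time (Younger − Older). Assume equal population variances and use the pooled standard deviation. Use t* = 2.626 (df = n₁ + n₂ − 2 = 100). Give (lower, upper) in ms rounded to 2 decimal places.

s_p = √[((n₁−1)s₁² + (n₂−1)s₂²)/(n₁+n₂−2)] = √[(23·70.4² + 77·40.6²)/100] = 49.0831.
SE = 49.0831·√(1/24 + 1/78) = 11.4572.
With t* = 2.626, margin = 2.626 × 11.4572 = 30.0866.
x̄₁ − x̄₂ = 453.7 − 491.6 = -37.9000; interval -37.9000 ± 30.0866 = (-67.99, -7.81).

(-67.99, -7.81)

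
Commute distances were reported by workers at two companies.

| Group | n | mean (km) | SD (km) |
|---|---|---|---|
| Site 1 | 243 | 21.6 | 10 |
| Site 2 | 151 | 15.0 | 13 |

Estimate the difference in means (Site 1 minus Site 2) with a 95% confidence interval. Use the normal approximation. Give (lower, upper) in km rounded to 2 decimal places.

(4.18, 9.02)

Standard errors of each mean: 10/√243 = 0.6415 and 13/√151 = 1.0579.
SE(x̄₁ − x̄₂) = √(0.6415² + 1.0579²) = 1.2372 for independent samples with unequal variances.
With z* = 1.960, the margin is 1.960 × 1.2372 = 2.4249.
x̄₁ − x̄₂ = 21.6 − 15.0 = 6.6000; the interval is 6.6000 ± 2.4249 = (4.18, 9.02).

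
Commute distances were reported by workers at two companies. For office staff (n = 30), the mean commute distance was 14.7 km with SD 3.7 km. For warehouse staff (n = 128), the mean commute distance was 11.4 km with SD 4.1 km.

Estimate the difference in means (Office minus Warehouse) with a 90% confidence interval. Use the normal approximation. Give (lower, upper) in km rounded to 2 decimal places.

(2.04, 4.56)

SE₁ = s₁/√n₁ = 3.7/√30 = 0.6755; SE₂ = 4.1/√128 = 0.3624.
Independent samples, unequal variances: SE_diff = √(SE₁² + SE₂²) = √(0.45630025 + 0.13133376) = 0.7666.
z* = 1.645, so margin of error = 1.645 × 0.7666 = 1.2611.
Difference in means = 14.7 − 11.4 = 3.3000.
3.3000 ± 1.2611 → (2.04, 4.56).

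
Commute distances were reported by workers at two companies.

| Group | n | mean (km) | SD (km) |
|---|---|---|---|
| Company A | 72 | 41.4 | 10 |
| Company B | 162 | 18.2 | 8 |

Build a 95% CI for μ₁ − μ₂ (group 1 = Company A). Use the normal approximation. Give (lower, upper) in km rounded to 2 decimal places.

Per-group SEs: s₁/√n₁ = 10/√72 = 1.1785, s₂/√n₂ = 8/√162 = 0.6285.
Unpooled SE of the difference: √(1.38886225 + 0.39501225) = 1.3356.
Margin of error = z* · SE = 1.960 × 1.3356 = 2.6178.
x̄₁ − x̄₂ = 41.4 − 18.2 = 23.2000.
CI: 23.2000 ± 2.6178 = (20.58, 25.82).

(20.58, 25.82)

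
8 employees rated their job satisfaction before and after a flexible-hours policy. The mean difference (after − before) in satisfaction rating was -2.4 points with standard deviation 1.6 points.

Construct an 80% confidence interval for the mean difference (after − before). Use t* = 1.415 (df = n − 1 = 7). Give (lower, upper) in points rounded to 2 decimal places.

Paired design: SE = s_d/√n = 1.6/√8 = 0.5657.
t* = 1.415; margin of error = 1.415 × 0.5657 = 0.8005.
-2.4 ± 0.8005 → (-3.20, -1.60).

(-3.20, -1.60)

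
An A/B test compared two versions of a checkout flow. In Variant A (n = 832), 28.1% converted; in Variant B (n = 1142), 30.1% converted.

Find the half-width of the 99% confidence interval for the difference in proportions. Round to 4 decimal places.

SE₁ = √(p̂₁(1−p̂₁)/n₁) = √(0.2810·0.7190/832) = 0.01558; SE₂ = √(0.3010·0.6990/1142) = 0.01357.
Independent samples: SE of the difference = √(SE₁² + SE₂²) = √(0.0002427364 + 0.0001841449) = 0.02066.
z* for 99% confidence is 2.576, so the margin of error is 2.576 × 0.02066 = 0.05322.

0.0532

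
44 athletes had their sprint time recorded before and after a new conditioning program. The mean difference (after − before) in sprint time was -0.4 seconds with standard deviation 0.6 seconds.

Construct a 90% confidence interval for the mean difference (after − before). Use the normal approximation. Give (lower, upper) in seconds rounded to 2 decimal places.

Paired design: SE = s_d/√n = 0.6/√44 = 0.0905.
z* = 1.645; margin of error = 1.645 × 0.0905 = 0.1489.
-0.4 ± 0.1489 → (-0.55, -0.25).

(-0.55, -0.25)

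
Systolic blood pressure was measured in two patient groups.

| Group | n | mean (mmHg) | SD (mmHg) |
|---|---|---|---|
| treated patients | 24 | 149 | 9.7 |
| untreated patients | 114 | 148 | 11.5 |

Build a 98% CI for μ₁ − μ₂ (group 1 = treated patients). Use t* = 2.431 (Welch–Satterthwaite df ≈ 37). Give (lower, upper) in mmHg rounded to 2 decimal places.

(-4.48, 6.48)

Standard errors of each mean: 9.7/√24 = 1.9800 and 11.5/√114 = 1.0771.
SE(x̄₁ − x̄₂) = √(1.9800² + 1.0771²) = 2.2540 for independent samples with unequal variances.
With t* = 2.431, the margin is 2.431 × 2.2540 = 5.4795.
x̄₁ − x̄₂ = 149 − 148 = 1.0000; the interval is 1.0000 ± 5.4795 = (-4.48, 6.48).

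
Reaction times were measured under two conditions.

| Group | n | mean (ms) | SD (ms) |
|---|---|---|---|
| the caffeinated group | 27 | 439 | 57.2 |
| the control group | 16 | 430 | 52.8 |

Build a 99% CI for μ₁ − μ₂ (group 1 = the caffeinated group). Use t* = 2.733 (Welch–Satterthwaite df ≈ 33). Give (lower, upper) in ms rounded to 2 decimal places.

Standard errors of each mean: 57.2/√27 = 11.0081 and 52.8/√16 = 13.2000.
SE(x̄₁ − x̄₂) = √(11.0081² + 13.2000²) = 17.1877 for independent samples with unequal variances.
With t* = 2.733, the margin is 2.733 × 17.1877 = 46.9740.
x̄₁ − x̄₂ = 439 − 430 = 9.0000; the interval is 9.0000 ± 46.9740 = (-37.97, 55.97).

(-37.97, 55.97)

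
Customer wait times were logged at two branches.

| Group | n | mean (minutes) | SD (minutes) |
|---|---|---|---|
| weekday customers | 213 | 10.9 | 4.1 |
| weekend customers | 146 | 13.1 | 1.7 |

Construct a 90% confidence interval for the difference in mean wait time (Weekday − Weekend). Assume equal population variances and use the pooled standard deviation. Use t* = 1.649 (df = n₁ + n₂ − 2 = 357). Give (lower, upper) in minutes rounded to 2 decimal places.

(-2.79, -1.61)

Pooled variance s_p² = [212·4.1² + 145·1.7²] / (213+146−2) = 11.1562, so s_p = 3.3401.
SE_diff = s_p·√(1/n₁ + 1/n₂) = 3.3401·√(1/213 + 1/146) = 0.3589.
t* = 1.649; margin = 1.649 × 0.3589 = 0.5918.
Difference = 10.9 − 13.1 = -2.2000.
-2.2000 ± 0.5918 → (-2.79, -1.61).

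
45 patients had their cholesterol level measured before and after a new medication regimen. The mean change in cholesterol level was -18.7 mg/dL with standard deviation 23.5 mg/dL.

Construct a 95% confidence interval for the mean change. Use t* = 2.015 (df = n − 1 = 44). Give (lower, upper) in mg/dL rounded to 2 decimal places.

(-25.76, -11.64)

This is a matched-pairs design, so SE = s_d/√n = 23.5/√45 = 3.5032.
Margin = 2.015 × 3.5032 = 7.0589; the interval is -18.7 ± 7.0589 = (-25.76, -11.64).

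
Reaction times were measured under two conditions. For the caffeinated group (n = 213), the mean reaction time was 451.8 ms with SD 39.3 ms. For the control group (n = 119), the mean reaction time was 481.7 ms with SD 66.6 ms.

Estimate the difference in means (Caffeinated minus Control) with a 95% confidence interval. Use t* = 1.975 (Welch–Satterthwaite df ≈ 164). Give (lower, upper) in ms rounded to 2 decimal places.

SE₁ = s₁/√n₁ = 39.3/√213 = 2.6928; SE₂ = 66.6/√119 = 6.1052.
Independent samples, unequal variances: SE_diff = √(SE₁² + SE₂²) = √(7.25117184 + 37.27346704) = 6.6727.
t* = 1.975, so margin of error = 1.975 × 6.6727 = 13.1786.
Difference in means = 451.8 − 481.7 = -29.9000.
-29.9000 ± 13.1786 → (-43.08, -16.72).

(-43.08, -16.72)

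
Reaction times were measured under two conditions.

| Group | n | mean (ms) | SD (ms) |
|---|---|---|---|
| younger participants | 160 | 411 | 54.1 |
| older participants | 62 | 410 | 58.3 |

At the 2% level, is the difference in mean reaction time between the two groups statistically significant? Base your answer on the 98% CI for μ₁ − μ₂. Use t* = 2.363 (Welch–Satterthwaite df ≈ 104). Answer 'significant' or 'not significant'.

Per-group SEs: s₁/√n₁ = 54.1/√160 = 4.2770, s₂/√n₂ = 58.3/√62 = 7.4041.
Unpooled SE of the difference: √(18.292729 + 54.82069681) = 8.5506.
Margin of error = t* · SE = 2.363 × 8.5506 = 20.2051.
x̄₁ − x̄₂ = 411 − 410 = 1.0000.
CI: 1.0000 ± 20.2051 = (-19.2051, 21.2051).
The interval (-19.2051, 21.2051) contains 0, so the difference is not significant.

not significant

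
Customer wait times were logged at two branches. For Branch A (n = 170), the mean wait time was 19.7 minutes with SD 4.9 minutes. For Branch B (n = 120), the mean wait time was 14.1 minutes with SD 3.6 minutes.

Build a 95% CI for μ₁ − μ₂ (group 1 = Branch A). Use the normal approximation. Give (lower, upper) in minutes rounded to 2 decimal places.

SE₁ = s₁/√n₁ = 4.9/√170 = 0.3758; SE₂ = 3.6/√120 = 0.3286.
Independent samples, unequal variances: SE_diff = √(SE₁² + SE₂²) = √(0.14122564 + 0.10797796) = 0.4992.
z* = 1.960, so margin of error = 1.960 × 0.4992 = 0.9784.
Difference in means = 19.7 − 14.1 = 5.6000.
5.6000 ± 0.9784 → (4.62, 6.58).

(4.62, 6.58)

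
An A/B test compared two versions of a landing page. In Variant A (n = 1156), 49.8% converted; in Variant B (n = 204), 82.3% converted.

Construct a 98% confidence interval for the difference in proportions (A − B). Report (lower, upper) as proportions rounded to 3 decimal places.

SE₁ = √(p̂₁(1−p̂₁)/n₁) = √(0.4980·0.5020/1156) = 0.01471; SE₂ = √(0.8230·0.1770/204) = 0.02672.
Independent samples: SE of the difference = √(SE₁² + SE₂²) = √(0.0002163841 + 0.0007139584) = 0.03050.
z* for 98% confidence is 2.326, so the margin of error is 2.326 × 0.03050 = 0.07094.
Point estimate p̂₁ − p̂₂ = 0.4980 − 0.8230 = -0.3250.
-0.3250 ± 0.07094 → (-0.396, -0.254).

(-0.396, -0.254)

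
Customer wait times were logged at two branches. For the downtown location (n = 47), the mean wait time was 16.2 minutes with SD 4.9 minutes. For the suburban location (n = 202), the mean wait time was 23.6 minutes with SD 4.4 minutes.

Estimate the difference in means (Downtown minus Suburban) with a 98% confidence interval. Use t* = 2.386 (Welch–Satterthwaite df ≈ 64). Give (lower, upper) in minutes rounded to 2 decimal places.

SE₁ = s₁/√n₁ = 4.9/√47 = 0.7147; SE₂ = 4.4/√202 = 0.3096.
Independent samples, unequal variances: SE_diff = √(SE₁² + SE₂²) = √(0.51079609 + 0.09585216) = 0.7789.
t* = 2.386, so margin of error = 2.386 × 0.7789 = 1.8585.
Difference in means = 16.2 − 23.6 = -7.4000.
-7.4000 ± 1.8585 → (-9.26, -5.54).

(-9.26, -5.54)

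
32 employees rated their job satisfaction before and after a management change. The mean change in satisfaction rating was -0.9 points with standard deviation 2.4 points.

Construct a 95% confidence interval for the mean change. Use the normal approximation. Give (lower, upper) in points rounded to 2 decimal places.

(-1.73, -0.07)

This is a matched-pairs design, so SE = s_d/√n = 2.4/√32 = 0.4243.
Margin = 1.960 × 0.4243 = 0.8316; the interval is -0.9 ± 0.8316 = (-1.73, -0.07).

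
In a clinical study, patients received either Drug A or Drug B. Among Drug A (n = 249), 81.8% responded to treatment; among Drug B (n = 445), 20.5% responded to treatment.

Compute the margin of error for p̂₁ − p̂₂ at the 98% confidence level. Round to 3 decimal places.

SE₁ = √(p̂₁(1−p̂₁)/n₁) = √(0.8180·0.1820/249) = 0.02445; SE₂ = √(0.2050·0.7950/445) = 0.01914.
Independent samples: SE of the difference = √(SE₁² + SE₂²) = √(0.0005978025 + 0.0003663396) = 0.03105.
z* for 98% confidence is 2.326, so the margin of error is 2.326 × 0.03105 = 0.07222.

0.072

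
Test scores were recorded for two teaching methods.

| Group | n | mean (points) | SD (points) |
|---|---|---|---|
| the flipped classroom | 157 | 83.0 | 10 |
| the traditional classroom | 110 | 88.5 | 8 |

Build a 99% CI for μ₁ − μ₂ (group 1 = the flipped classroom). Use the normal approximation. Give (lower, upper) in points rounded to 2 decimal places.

SE₁ = s₁/√n₁ = 10/√157 = 0.7981; SE₂ = 8/√110 = 0.7628.
Independent samples, unequal variances: SE_diff = √(SE₁² + SE₂²) = √(0.63696361 + 0.58186384) = 1.1040.
z* = 2.576, so margin of error = 2.576 × 1.1040 = 2.8439.
Difference in means = 83.0 − 88.5 = -5.5000.
-5.5000 ± 2.8439 → (-8.34, -2.66).

(-8.34, -2.66)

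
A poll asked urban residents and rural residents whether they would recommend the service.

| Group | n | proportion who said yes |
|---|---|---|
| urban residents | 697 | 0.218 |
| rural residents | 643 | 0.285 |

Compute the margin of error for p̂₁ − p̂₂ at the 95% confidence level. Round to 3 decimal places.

The two standard errors are √(0.2180×0.7820/697) = 0.01564 and √(0.2850×0.7150/643) = 0.01780.
Because the samples are independent, SE_diff = √(0.01564² + 0.01780²) = 0.02369.
Using z* = 1.960 for 95%, ME = 1.960 × 0.02369 = 0.04643.

0.046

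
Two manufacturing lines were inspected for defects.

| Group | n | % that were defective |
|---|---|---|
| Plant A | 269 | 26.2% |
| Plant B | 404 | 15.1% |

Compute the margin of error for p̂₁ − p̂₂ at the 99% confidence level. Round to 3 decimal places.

0.083

SE₁ = √(p̂₁(1−p̂₁)/n₁) = √(0.2620·0.7380/269) = 0.02681; SE₂ = √(0.1510·0.8490/404) = 0.01781.
Independent samples: SE of the difference = √(SE₁² + SE₂²) = √(0.0007187761 + 0.0003171961) = 0.03219.
z* for 99% confidence is 2.576, so the margin of error is 2.576 × 0.03219 = 0.08292.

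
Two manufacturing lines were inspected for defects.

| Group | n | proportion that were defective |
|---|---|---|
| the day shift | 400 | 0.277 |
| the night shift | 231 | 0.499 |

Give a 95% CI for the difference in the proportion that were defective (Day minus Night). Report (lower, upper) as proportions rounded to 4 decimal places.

Each SE is √(p̂(1−p̂)/n): √(0.2770·0.7230/400) = 0.02238 and √(0.4990·0.5010/231) = 0.03290.
SE(p̂₁ − p̂₂) = √(SE₁² + SE₂²) = √(0.0005008644 + 0.00108241) = 0.03979, since the two samples are independent.
At 95% confidence z* = 1.960; margin = 1.960 × 0.03979 = 0.07799.
The difference is 0.2770 − 0.4990 = -0.2220, so the interval is -0.2220 ± 0.07799 = (-0.3000, -0.1440).

(-0.3000, -0.1440)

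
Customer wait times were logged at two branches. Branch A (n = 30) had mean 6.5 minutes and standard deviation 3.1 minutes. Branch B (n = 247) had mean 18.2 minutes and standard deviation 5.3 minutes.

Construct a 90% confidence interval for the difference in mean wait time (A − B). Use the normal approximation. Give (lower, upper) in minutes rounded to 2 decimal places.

Standard errors of each mean: 3.1/√30 = 0.5660 and 5.3/√247 = 0.3372.
SE(x̄₁ − x̄₂) = √(0.5660² + 0.3372²) = 0.6588 for independent samples with unequal variances.
With z* = 1.645, the margin is 1.645 × 0.6588 = 1.0837.
x̄₁ − x̄₂ = 6.5 − 18.2 = -11.7000; the interval is -11.7000 ± 1.0837 = (-12.78, -10.62).

(-12.78, -10.62)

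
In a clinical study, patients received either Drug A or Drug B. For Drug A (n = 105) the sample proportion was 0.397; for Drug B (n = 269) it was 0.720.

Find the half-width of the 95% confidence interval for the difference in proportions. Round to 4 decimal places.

0.1079

The two standard errors are √(0.3970×0.6030/105) = 0.04775 and √(0.7200×0.2800/269) = 0.02738.
Because the samples are independent, SE_diff = √(0.04775² + 0.02738²) = 0.05504.
Using z* = 1.960 for 95%, ME = 1.960 × 0.05504 = 0.10788.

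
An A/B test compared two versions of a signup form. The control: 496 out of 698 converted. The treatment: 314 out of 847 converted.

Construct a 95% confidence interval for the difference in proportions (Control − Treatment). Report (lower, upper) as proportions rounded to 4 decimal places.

(0.2931, 0.3867)

p̂₁ = 496/698 = 0.7106 and p̂₂ = 314/847 = 0.3707.
SE₁ = √(p̂₁(1−p̂₁)/n₁) = √(0.7106·0.2894/698) = 0.01716; SE₂ = √(0.3707·0.6293/847) = 0.01660.
Independent samples: SE of the difference = √(SE₁² + SE₂²) = √(0.0002944656 + 0.00027556) = 0.02388.
z* for 95% confidence is 1.960, so the margin of error is 1.960 × 0.02388 = 0.04680.
Point estimate p̂₁ − p̂₂ = 0.7106 − 0.3707 = 0.3399.
0.3399 ± 0.04680 → (0.2931, 0.3867).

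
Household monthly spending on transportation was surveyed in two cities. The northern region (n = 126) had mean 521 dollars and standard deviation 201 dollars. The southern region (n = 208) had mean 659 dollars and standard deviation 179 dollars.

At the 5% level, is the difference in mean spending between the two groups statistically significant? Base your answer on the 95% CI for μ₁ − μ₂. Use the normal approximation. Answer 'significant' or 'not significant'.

significant

Per-group SEs: s₁/√n₁ = 201/√126 = 17.9065, s₂/√n₂ = 179/√208 = 12.4114.
Unpooled SE of the difference: √(320.64274225 + 154.04284996) = 21.7873.
Margin of error = z* · SE = 1.960 × 21.7873 = 42.7031.
x̄₁ − x̄₂ = 521 − 659 = -138.0000.
CI: -138.0000 ± 42.7031 = (-180.7031, -95.2969).
The interval (-180.7031, -95.2969) does not contain 0, so the difference is significant.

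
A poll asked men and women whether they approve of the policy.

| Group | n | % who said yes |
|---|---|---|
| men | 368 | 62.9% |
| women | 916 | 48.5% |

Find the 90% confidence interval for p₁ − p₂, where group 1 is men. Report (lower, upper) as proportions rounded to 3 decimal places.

The two standard errors are √(0.6290×0.3710/368) = 0.02518 and √(0.4850×0.5150/916) = 0.01651.
Because the samples are independent, SE_diff = √(0.02518² + 0.01651²) = 0.03011.
Using z* = 1.645 for 90%, ME = 1.645 × 0.03011 = 0.04953.
p̂₁ − p̂₂ = 0.1440; interval 0.1440 ± 0.04953 gives (0.094, 0.194).

(0.094, 0.194)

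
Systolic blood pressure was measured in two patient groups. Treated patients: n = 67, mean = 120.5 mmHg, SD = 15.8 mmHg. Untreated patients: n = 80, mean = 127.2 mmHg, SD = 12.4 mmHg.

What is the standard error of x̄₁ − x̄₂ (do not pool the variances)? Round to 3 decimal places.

SE₁ = s₁/√n₁ = 15.8/√67 = 1.9303; SE₂ = 12.4/√80 = 1.3864.
Independent samples, unequal variances: SE_diff = √(SE₁² + SE₂²) = √(3.72605809 + 1.92210496) = 2.3766.

2.377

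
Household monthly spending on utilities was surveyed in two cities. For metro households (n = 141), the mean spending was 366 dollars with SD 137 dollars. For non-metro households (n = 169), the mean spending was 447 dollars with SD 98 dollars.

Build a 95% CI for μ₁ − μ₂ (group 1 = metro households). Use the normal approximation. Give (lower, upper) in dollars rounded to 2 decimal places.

(-108.01, -53.99)

Standard errors of each mean: 137/√141 = 11.5375 and 98/√169 = 7.5385.
SE(x̄₁ − x̄₂) = √(11.5375² + 7.5385²) = 13.7820 for independent samples with unequal variances.
With z* = 1.960, the margin is 1.960 × 13.7820 = 27.0127.
x̄₁ − x̄₂ = 366 − 447 = -81.0000; the interval is -81.0000 ± 27.0127 = (-108.01, -53.99).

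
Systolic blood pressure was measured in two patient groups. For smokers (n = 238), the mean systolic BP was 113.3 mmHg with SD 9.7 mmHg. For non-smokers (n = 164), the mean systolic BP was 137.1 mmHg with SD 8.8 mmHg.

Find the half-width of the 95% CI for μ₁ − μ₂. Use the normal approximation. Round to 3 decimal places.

1.826

SE₁ = s₁/√n₁ = 9.7/√238 = 0.6288; SE₂ = 8.8/√164 = 0.6872.
Independent samples, unequal variances: SE_diff = √(SE₁² + SE₂²) = √(0.39538944 + 0.47224384) = 0.9315.
z* = 1.960, so margin of error = 1.960 × 0.9315 = 1.8257.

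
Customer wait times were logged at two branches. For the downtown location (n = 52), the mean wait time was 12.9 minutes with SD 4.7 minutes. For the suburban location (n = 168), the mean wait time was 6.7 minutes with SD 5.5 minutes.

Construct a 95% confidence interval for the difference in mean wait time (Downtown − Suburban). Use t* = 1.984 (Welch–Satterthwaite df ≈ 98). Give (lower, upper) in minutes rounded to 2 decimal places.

SE₁ = s₁/√n₁ = 4.7/√52 = 0.6518; SE₂ = 5.5/√168 = 0.4243.
Independent samples, unequal variances: SE_diff = √(SE₁² + SE₂²) = √(0.42484324 + 0.18003049) = 0.7777.
t* = 1.984, so margin of error = 1.984 × 0.7777 = 1.5430.
Difference in means = 12.9 − 6.7 = 6.2000.
6.2000 ± 1.5430 → (4.66, 7.74).

(4.66, 7.74)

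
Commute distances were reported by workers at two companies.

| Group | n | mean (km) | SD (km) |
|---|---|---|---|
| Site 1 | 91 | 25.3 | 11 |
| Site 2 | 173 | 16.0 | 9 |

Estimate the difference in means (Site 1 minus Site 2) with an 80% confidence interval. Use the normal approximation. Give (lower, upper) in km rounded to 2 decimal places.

(7.58, 11.02)

SE₁ = s₁/√n₁ = 11/√91 = 1.1531; SE₂ = 9/√173 = 0.6843.
Independent samples, unequal variances: SE_diff = √(SE₁² + SE₂²) = √(1.32963961 + 0.46826649) = 1.3409.
z* = 1.282, so margin of error = 1.282 × 1.3409 = 1.7190.
Difference in means = 25.3 − 16.0 = 9.3000.
9.3000 ± 1.7190 → (7.58, 11.02).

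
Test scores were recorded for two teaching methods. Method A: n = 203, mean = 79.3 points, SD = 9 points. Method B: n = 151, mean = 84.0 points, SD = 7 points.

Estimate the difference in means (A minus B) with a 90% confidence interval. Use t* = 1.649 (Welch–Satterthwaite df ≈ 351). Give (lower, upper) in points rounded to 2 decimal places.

(-6.10, -3.30)

Standard errors of each mean: 9/√203 = 0.6317 and 7/√151 = 0.5697.
SE(x̄₁ − x̄₂) = √(0.6317² + 0.5697²) = 0.8506 for independent samples with unequal variances.
With t* = 1.649, the margin is 1.649 × 0.8506 = 1.4026.
x̄₁ − x̄₂ = 79.3 − 84.0 = -4.7000; the interval is -4.7000 ± 1.4026 = (-6.10, -3.30).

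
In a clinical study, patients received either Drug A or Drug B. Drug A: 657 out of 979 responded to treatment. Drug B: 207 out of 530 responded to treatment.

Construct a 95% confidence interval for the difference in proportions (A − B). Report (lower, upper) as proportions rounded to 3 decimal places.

Sample proportions: 657/979 = 0.6711, 207/530 = 0.3906.
Each SE is √(p̂(1−p̂)/n): √(0.6711·0.3289/979) = 0.01502 and √(0.3906·0.6094/530) = 0.02119.
SE(p̂₁ − p̂₂) = √(SE₁² + SE₂²) = √(0.0002256004 + 0.0004490161) = 0.02597, since the two samples are independent.
At 95% confidence z* = 1.960; margin = 1.960 × 0.02597 = 0.05090.
The difference is 0.6711 − 0.3906 = 0.2805, so the interval is 0.2805 ± 0.05090 = (0.230, 0.331).

(0.230, 0.331)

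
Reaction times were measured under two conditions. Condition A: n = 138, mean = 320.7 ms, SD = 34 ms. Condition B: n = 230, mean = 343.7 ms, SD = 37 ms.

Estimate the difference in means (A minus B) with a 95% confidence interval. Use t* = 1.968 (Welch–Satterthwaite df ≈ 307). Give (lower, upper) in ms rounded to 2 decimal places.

SE₁ = s₁/√n₁ = 34/√138 = 2.8943; SE₂ = 37/√230 = 2.4397.
Independent samples, unequal variances: SE_diff = √(SE₁² + SE₂²) = √(8.37697249 + 5.95213609) = 3.7854.
t* = 1.968, so margin of error = 1.968 × 3.7854 = 7.4497.
Difference in means = 320.7 − 343.7 = -23.0000.
-23.0000 ± 7.4497 → (-30.45, -15.55).

(-30.45, -15.55)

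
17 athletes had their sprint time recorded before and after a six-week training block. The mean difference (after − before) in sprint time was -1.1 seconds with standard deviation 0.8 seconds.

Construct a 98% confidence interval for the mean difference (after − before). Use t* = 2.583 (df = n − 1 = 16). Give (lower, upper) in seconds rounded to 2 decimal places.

This is a matched-pairs design, so SE = s_d/√n = 0.8/√17 = 0.1940.
Margin = 2.583 × 0.1940 = 0.5011; the interval is -1.1 ± 0.5011 = (-1.60, -0.60).

(-1.60, -0.60)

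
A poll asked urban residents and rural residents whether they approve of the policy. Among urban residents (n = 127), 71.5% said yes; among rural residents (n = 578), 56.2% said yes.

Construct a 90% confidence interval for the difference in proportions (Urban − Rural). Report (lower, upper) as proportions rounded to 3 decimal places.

(0.079, 0.227)

Each SE is √(p̂(1−p̂)/n): √(0.7150·0.2850/127) = 0.04006 and √(0.5620·0.4380/578) = 0.02064.
SE(p̂₁ − p̂₂) = √(SE₁² + SE₂²) = √(0.0016048036 + 0.0004260096) = 0.04506, since the two samples are independent.
At 90% confidence z* = 1.645; margin = 1.645 × 0.04506 = 0.07412.
The difference is 0.7150 − 0.5620 = 0.1530, so the interval is 0.1530 ± 0.07412 = (0.079, 0.227).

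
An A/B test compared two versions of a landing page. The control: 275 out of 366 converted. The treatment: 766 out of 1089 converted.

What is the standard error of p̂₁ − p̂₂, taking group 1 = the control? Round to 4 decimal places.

p̂₁ = 275/366 = 0.7514 and p̂₂ = 766/1089 = 0.7034.
SE₁ = √(p̂₁(1−p̂₁)/n₁) = √(0.7514·0.2486/366) = 0.02259; SE₂ = √(0.7034·0.2966/1089) = 0.01384.
Independent samples: SE of the difference = √(SE₁² + SE₂²) = √(0.0005103081 + 0.0001915456) = 0.02649.

0.0265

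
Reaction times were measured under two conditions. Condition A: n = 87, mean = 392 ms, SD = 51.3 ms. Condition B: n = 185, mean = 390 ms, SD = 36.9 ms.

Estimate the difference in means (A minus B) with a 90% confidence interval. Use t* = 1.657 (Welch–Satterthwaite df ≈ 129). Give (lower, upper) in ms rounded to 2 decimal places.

SE₁ = s₁/√n₁ = 51.3/√87 = 5.4999; SE₂ = 36.9/√185 = 2.7129.
Independent samples, unequal variances: SE_diff = √(SE₁² + SE₂²) = √(30.24890001 + 7.35982641) = 6.1326.
t* = 1.657, so margin of error = 1.657 × 6.1326 = 10.1617.
Difference in means = 392 − 390 = 2.0000.
2.0000 ± 10.1617 → (-8.16, 12.16).

(-8.16, 12.16)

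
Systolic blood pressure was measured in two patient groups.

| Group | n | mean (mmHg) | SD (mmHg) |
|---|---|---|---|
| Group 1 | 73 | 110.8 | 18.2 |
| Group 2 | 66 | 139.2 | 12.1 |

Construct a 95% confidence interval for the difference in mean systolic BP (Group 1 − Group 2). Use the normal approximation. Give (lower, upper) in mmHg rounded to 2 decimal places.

(-33.49, -23.31)

Standard errors of each mean: 18.2/√73 = 2.1301 and 12.1/√66 = 1.4894.
SE(x̄₁ − x̄₂) = √(2.1301² + 1.4894²) = 2.5992 for independent samples with unequal variances.
With z* = 1.960, the margin is 1.960 × 2.5992 = 5.0944.
x̄₁ − x̄₂ = 110.8 − 139.2 = -28.4000; the interval is -28.4000 ± 5.0944 = (-33.49, -23.31).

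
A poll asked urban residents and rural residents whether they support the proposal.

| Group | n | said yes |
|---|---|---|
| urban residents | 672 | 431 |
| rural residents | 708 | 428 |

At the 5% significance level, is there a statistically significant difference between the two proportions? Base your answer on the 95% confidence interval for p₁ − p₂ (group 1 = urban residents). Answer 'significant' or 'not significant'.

Sample proportions: 431/672 = 0.6414, 428/708 = 0.6045.
Each SE is √(p̂(1−p̂)/n): √(0.6414·0.3586/672) = 0.01850 and √(0.6045·0.3955/708) = 0.01838.
SE(p̂₁ − p̂₂) = √(SE₁² + SE₂²) = √(0.00034225 + 0.0003378244) = 0.02608, since the two samples are independent.
At 95% confidence z* = 1.960; margin = 1.960 × 0.02608 = 0.05112.
The difference is 0.6414 − 0.6045 = 0.0369, so the interval is 0.0369 ± 0.05112 = (-0.01422, 0.08802).
The interval (-0.01422, 0.08802) contains 0, so the difference is not significant.

not significant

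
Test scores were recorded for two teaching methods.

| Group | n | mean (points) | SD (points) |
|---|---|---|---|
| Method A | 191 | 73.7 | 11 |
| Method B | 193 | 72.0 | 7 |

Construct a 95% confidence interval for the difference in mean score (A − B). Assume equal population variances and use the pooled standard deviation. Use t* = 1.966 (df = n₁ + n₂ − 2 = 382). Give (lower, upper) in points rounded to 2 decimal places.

Pooled variance s_p² = [190·11² + 192·7²] / (191+193−2) = 84.8115, so s_p = 9.2093.
SE_diff = s_p·√(1/n₁ + 1/n₂) = 9.2093·√(1/191 + 1/193) = 0.9399.
t* = 1.966; margin = 1.966 × 0.9399 = 1.8478.
Difference = 73.7 − 72.0 = 1.7000.
1.7000 ± 1.8478 → (-0.15, 3.55).

(-0.15, 3.55)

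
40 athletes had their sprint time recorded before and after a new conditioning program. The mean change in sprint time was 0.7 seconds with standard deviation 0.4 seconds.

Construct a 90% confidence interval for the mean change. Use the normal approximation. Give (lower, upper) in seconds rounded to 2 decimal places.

(0.60, 0.80)

This is a matched-pairs design, so SE = s_d/√n = 0.4/√40 = 0.0632.
Margin = 1.645 × 0.0632 = 0.1040; the interval is 0.7 ± 0.1040 = (0.60, 0.80).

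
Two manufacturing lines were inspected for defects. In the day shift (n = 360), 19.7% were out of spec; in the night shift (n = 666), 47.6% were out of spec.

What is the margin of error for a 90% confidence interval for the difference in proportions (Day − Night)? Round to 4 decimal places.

SE₁ = √(p̂₁(1−p̂₁)/n₁) = √(0.1970·0.8030/360) = 0.02096; SE₂ = √(0.4760·0.5240/666) = 0.01935.
Independent samples: SE of the difference = √(SE₁² + SE₂²) = √(0.0004393216 + 0.0003744225) = 0.02853.
z* for 90% confidence is 1.645, so the margin of error is 1.645 × 0.02853 = 0.04693.

0.0469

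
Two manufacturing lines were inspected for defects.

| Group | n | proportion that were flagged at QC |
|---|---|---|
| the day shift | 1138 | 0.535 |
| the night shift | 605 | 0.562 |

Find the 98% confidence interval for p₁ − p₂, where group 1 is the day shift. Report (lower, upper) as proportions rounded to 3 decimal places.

(-0.085, 0.031)

SE₁ = √(p̂₁(1−p̂₁)/n₁) = √(0.5350·0.4650/1138) = 0.01479; SE₂ = √(0.5620·0.4380/605) = 0.02017.
Independent samples: SE of the difference = √(SE₁² + SE₂²) = √(0.0002187441 + 0.0004068289) = 0.02501.
z* for 98% confidence is 2.326, so the margin of error is 2.326 × 0.02501 = 0.05817.
Point estimate p̂₁ − p̂₂ = 0.5350 − 0.5620 = -0.0270.
-0.0270 ± 0.05817 → (-0.085, 0.031).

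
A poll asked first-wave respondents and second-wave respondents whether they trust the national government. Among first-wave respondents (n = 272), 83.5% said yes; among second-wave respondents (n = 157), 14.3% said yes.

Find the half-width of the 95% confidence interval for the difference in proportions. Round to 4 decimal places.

Each SE is √(p̂(1−p̂)/n): √(0.8350·0.1650/272) = 0.02251 and √(0.1430·0.8570/157) = 0.02794.
SE(p̂₁ − p̂₂) = √(SE₁² + SE₂²) = √(0.0005067001 + 0.0007806436) = 0.03588, since the two samples are independent.
At 95% confidence z* = 1.960; margin = 1.960 × 0.03588 = 0.07032.

0.0703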